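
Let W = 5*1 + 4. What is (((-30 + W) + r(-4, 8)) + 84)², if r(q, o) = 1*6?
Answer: 4761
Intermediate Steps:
W = 9 (W = 5 + 4 = 9)
r(q, o) = 6
(((-30 + W) + r(-4, 8)) + 84)² = (((-30 + 9) + 6) + 84)² = ((-21 + 6) + 84)² = (-15 + 84)² = 69² = 4761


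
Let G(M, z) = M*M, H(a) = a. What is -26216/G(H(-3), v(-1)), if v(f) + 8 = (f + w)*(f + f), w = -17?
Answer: -26216/9 ≈ -2912.9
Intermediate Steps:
v(f) = -8 + 2*f*(-17 + f) (v(f) = -8 + (f - 17)*(f + f) = -8 + (-17 + f)*(2*f) = -8 + 2*f*(-17 + f))
G(M, z) = M**2
-26216/G(H(-3), v(-1)) = -26216/((-3)**2) = -26216/9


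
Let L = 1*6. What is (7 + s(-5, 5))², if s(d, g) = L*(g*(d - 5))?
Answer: 85849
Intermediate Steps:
L = 6
s(d, g) = 6*g*(-5 + d) (s(d, g) = 6*(g*(d - 5)) = 6*(g*(-5 + d)) = 6*g*(-5 + d))
(7 + s(-5, 5))² = (7 + 6*5*(-5 - 5))² = (7 + 6*5*(-10))² = (7 - 300)² = (-293)² = 85849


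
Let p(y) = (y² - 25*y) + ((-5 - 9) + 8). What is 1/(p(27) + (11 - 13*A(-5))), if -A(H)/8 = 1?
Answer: 1/163 ≈ 0.0061350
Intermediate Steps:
A(H) = -8 (A(H) = -8*1 = -8)
p(y) = -6 + y² - 25*y (p(y) = (y² - 25*y) + (-14 + 8) = (y² - 25*y) - 6 = -6 + y² - 25*y)
1/(p(27) + (11 - 13*A(-5))) = 1/((-6 + 27² - 25*27) + (11 - 13*(-8))) = 1/((-6 + 729 - 675) + (11 + 104)) = 1/(48 + 115) = 1/163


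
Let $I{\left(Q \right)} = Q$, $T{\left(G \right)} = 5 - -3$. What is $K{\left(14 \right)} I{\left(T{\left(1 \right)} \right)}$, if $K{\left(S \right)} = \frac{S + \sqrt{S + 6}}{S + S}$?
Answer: $4 + \frac{4 \sqrt{5}}{7} \approx 5.2778$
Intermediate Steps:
$K{\left(S \right)} = \frac{S + \sqrt{6 + S}}{2 S}$
$T{\left(G \right)} = 8$ ($T{\left(G \right)} = 5 + 3 = 8$)
$K{\left(14 \right)} I{\left(T{\left(1 \right)} \right)} = \frac{14 + \sqrt{6 + 14}}{2 \cdot 14} \cdot 8 = \frac{1}{2} \cdot \frac{1}{14} \left(14 + \sqrt{20}\right) 8 = \frac{1}{2} \cdot \frac{1}{14} \left(14 + 2 \sqrt{5}\right) 8 = \left(\frac{1}{2} + \frac{\sqrt{5}}{14}\right) 8 = 4 + \frac{4 \sqrt{5}}{7}$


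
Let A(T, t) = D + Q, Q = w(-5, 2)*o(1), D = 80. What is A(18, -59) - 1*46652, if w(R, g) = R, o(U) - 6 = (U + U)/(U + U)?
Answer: -46607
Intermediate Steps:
o(U) = 7 (o(U) = 6 + (U + U)/(U + U) = 6 + (2*U)/((2*U)) = 6 + (2*U)*(1/(2*U)) = 6 + 1 = 7)
Q = -35 (Q = -5*7 = -35)
A(T, t) = 45 (A(T, t) = 80 - 35 = 45)
A(18, -59) - 1*46652 = 45 - 1*46652 = 45 - 46652 = -46607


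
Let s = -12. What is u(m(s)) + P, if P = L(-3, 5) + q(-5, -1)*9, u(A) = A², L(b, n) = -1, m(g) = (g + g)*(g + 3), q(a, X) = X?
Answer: 46646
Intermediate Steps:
m(g) = 2*g*(3 + g) (m(g) = (2*g)*(3 + g) = 2*g*(3 + g))
P = -10 (P = -1 - 1*9 = -1 - 9 = -10)
u(m(s)) + P = (2*(-12)*(3 - 12))² - 10 = (2*(-12)*(-9))² - 10 = 216² - 10 = 46656 - 10 = 46646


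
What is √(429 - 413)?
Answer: 4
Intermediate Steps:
√(429 - 413) = √16 = 4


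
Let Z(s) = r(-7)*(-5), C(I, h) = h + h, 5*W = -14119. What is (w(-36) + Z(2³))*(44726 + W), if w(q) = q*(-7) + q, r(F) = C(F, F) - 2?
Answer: 62015256/5 ≈ 1.2403e+7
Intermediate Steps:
W = -14119/5 (W = (⅕)*(-14119) = -14119/5 ≈ -2823.8)
C(I, h) = 2*h
r(F) = -2 + 2*F (r(F) = 2*F - 2 = -2 + 2*F)
w(q) = -6*q (w(q) = -7*q + q = -6*q)
Z(s) = 80 (Z(s) = (-2 + 2*(-7))*(-5) = (-2 - 14)*(-5) = -16*(-5) = 80)
(w(-36) + Z(2³))*(44726 + W) = (-6*(-36) + 80)*(44726 - 14119/5) = (216 + 80)*(209511/5) = 296*(209511/5) = 62015256/5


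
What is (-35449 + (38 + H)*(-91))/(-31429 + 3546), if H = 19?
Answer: 40636/27883 ≈ 1.4574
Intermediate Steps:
(-35449 + (38 + H)*(-91))/(-31429 + 3546) = (-35449 + (38 + 19)*(-91))/(-31429 + 3546) = (-35449 + 57*(-91))/(-27883) = (-35449 - 5187)*(-1/27883) = -40636*(-1/27883) = 40636/27883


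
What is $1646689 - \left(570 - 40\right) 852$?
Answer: $1195129$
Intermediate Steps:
$1646689 - \left(570 - 40\right) 852 = 1646689 - 530 \cdot 852 = 1646689 - 451560 = 1195129$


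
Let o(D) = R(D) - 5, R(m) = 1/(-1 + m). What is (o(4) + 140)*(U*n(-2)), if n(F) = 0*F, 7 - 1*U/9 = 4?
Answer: 0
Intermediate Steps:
U = 27 (U = 63 - 9*4 = 63 - 36 = 27)
n(F) = 0
o(D) = -5 + 1/(-1 + D) (o(D) = 1/(-1 + D) - 5 = -5 + 1/(-1 + D))
(o(4) + 140)*(U*n(-2)) = ((6 - 5*4)/(-1 + 4) + 140)*(27*0) = ((6 - 20)/3 + 140)*0 = ((⅓)*(-14) + 140)*0 = (-14/3 + 140)*0 = (406/3)*0 = 0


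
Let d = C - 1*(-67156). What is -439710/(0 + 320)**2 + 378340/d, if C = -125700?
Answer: -403027489/37468160 ≈ -10.757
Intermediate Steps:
d = -58544 (d = -125700 - 1*(-67156) = -125700 + 67156 = -58544)
-439710/(0 + 320)**2 + 378340/d = -439710/(0 + 320)**2 + 378340/(-58544) = -439710/(320**2) + 378340*(-1/58544) = -439710/102400 - 94585/14636 = -439710*1/102400 - 94585/14636 = -43971/10240 - 94585/14636 = -403027489/37468160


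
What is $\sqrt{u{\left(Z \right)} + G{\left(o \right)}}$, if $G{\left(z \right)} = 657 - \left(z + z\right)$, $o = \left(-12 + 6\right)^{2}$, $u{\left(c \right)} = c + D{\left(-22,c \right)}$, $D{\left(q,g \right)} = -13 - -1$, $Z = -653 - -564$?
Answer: $22$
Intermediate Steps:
$Z = -89$ ($Z = -653 + 564 = -89$)
$D{\left(q,g \right)} = -12$ ($D{\left(q,g \right)} = -13 + 1 = -12$)
$u{\left(c \right)} = -12 + c$ ($u{\left(c \right)} = c - 12 = -12 + c$)
$o = 36$ ($o = \left(-6\right)^{2} = 36$)
$G{\left(z \right)} = 657 - 2 z$
$\sqrt{u{\left(Z \right)} + G{\left(o \right)}} = \sqrt{\left(-12 - 89\right) + \left(657 - 72\right)} = \sqrt{-101 + \left(657 - 72\right)} = \sqrt{-101 + 585} = \sqrt{484} = 22$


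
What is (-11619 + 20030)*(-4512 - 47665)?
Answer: -438860747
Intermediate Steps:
(-11619 + 20030)*(-4512 - 47665) = 8411*(-52177) = -438860747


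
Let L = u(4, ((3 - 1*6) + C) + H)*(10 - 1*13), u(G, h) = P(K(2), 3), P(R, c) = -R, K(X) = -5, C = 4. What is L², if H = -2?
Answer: 225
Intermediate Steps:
u(G, h) = 5 (u(G, h) = -1*(-5) = 5)
L = -15 (L = 5*(10 - 1*13) = 5*(10 - 13) = 5*(-3) = -15)
L² = (-15)² = 225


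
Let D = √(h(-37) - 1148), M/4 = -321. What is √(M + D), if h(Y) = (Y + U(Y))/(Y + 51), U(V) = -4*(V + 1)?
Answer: √(-251664 + 14*I*√223510)/14 ≈ 0.47116 + 35.836*I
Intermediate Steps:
U(V) = -4 - 4*V (U(V) = -4*(1 + V) = -4 - 4*V)
M = -1284 (M = 4*(-321) = -1284)
h(Y) = (-4 - 3*Y)/(51 + Y) (h(Y) = (Y + (-4 - 4*Y))/(Y + 51) = (-4 - 3*Y)/(51 + Y))
D = I*√223510/14 (D = √((-4 - 3*(-37))/(51 - 37) - 1148) = √((-4 + 111)/14 - 1148) = √((1/14)*107 - 1148) = √(107/14 - 1148) = √(-15965/14) = I*√223510/14 ≈ 33.769*I)
√(M + D) = √(-1284 + I*√223510/14)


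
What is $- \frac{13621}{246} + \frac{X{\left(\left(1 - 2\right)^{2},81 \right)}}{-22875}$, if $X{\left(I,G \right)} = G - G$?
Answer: $- \frac{13621}{246} \approx -55.37$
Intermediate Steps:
$X{\left(I,G \right)} = 0$
$- \frac{13621}{246} + \frac{X{\left(\left(1 - 2\right)^{2},81 \right)}}{-22875} = - \frac{13621}{246} + \frac{0}{-22875} = \left(-13621\right) \frac{1}{246} + 0 \left(- \frac{1}{22875}\right) = - \frac{13621}{246} + 0 = - \frac{13621}{246}$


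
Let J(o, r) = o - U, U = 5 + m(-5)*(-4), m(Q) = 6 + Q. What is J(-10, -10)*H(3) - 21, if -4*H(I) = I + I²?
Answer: 12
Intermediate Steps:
U = 1 (U = 5 + (6 - 5)*(-4) = 5 + 1*(-4) = 5 - 4 = 1)
J(o, r) = -1 + o (J(o, r) = o - 1*1 = o - 1 = -1 + o)
H(I) = -I/4 - I²/4 (H(I) = -(I + I²)/4 = -I/4 - I²/4)
J(-10, -10)*H(3) - 21 = (-1 - 10)*(-¼*3*(1 + 3)) - 21 = -(-11)*3*4/4 - 21 = -11*(-3) - 21 = 33 - 21 = 12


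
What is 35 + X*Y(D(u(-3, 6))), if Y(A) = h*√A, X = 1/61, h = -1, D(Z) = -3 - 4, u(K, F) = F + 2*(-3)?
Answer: 35 - I*√7/61 ≈ 35.0 - 0.043373*I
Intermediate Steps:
u(K, F) = -6 + F (u(K, F) = F - 6 = -6 + F)
D(Z) = -7
X = 1/61 ≈ 0.016393
Y(A) = -√A
35 + X*Y(D(u(-3, 6))) = 35 + (-√(-7))/61 = 35 + (-I*√7)/61 = 35 - I*√7/61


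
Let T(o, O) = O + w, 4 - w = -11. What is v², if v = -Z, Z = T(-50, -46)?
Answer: 961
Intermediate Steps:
w = 15 (w = 4 - 1*(-11) = 4 + 11 = 15)
T(o, O) = 15 + O (T(o, O) = O + 15 = 15 + O)
Z = -31 (Z = 15 - 46 = -31)
v = 31 (v = -1*(-31) = 31)
v² = 31² = 961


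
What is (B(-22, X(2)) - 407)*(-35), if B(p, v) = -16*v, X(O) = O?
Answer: 15365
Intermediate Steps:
(B(-22, X(2)) - 407)*(-35) = (-16*2 - 407)*(-35) = (-32 - 407)*(-35) = -439*(-35) = 15365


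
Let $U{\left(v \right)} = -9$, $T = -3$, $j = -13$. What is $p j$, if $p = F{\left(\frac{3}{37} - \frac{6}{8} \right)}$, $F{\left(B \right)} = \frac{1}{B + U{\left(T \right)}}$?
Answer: $\frac{1924}{1431} \approx 1.3445$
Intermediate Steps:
$F{\left(B \right)} = \frac{1}{-9 + B}$ ($F{\left(B \right)} = \frac{1}{B - 9} = \frac{1}{-9 + B}$)
$p = - \frac{148}{1431}$ ($p = \frac{1}{-9 + \left(\frac{3}{37} - \frac{6}{8}\right)} = \frac{1}{-9 + \left(3 \cdot \frac{1}{37} - \frac{3}{4}\right)} = \frac{1}{-9 + \left(\frac{3}{37} - \frac{3}{4}\right)} = \frac{1}{-9 - \frac{99}{148}} = \frac{1}{- \frac{1431}{148}} = - \frac{148}{1431} \approx -0.10342$)
$p j = \left(- \frac{148}{1431}\right) \left(-13\right) = \frac{1924}{1431}$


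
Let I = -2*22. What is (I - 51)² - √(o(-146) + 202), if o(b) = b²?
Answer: 9025 - √21518 ≈ 8878.3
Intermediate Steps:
I = -44
(I - 51)² - √(o(-146) + 202) = (-44 - 51)² - √((-146)² + 202) = (-95)² - √(21316 + 202) = 9025 - √21518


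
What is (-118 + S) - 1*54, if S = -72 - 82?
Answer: -326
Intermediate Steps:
S = -154
(-118 + S) - 1*54 = (-118 - 154) - 1*54 = -272 - 54 = -326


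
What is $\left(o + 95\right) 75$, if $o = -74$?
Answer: $1575$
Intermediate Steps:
$\left(o + 95\right) 75 = \left(-74 + 95\right) 75 = 21 \cdot 75 = 1575$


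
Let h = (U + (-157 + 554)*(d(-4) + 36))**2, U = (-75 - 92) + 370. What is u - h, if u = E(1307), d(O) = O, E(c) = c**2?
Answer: -164882400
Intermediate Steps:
u = 1708249 (u = 1307**2 = 1708249)
U = 203 (U = -167 + 370 = 203)
h = 166590649 (h = (203 + (-157 + 554)*(-4 + 36))**2 = (203 + 397*32)**2 = (203 + 12704)**2 = 12907**2 = 166590649)
u - h = 1708249 - 1*166590649 = 1708249 - 166590649 = -164882400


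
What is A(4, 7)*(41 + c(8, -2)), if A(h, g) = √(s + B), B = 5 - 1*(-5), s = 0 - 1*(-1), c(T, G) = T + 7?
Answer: 56*√11 ≈ 185.73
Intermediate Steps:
c(T, G) = 7 + T
s = 1 (s = 0 + 1 = 1)
B = 10 (B = 5 + 5 = 10)
A(h, g) = √11 (A(h, g) = √(1 + 10) = √11)
A(4, 7)*(41 + c(8, -2)) = √11*(41 + (7 + 8)) = √11*(41 + 15) = √11*56 = 56*√11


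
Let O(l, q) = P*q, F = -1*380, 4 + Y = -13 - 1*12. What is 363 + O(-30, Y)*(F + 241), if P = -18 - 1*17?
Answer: -140722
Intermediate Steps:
Y = -29 (Y = -4 + (-13 - 1*12) = -4 + (-13 - 12) = -4 - 25 = -29)
F = -380
P = -35 (P = -18 - 17 = -35)
O(l, q) = -35*q
363 + O(-30, Y)*(F + 241) = 363 + (-35*(-29))*(-380 + 241) = 363 + 1015*(-139) = 363 - 141085 = -140722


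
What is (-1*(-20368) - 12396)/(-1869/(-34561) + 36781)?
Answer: 137760146/635595005 ≈ 0.21674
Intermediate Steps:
(-1*(-20368) - 12396)/(-1869/(-34561) + 36781) = (20368 - 12396)/(-1869*(-1/34561) + 36781) = 7972/(1869/34561 + 36781) = 7972/(1271190010/34561) = 7972*(34561/1271190010) = 137760146/635595005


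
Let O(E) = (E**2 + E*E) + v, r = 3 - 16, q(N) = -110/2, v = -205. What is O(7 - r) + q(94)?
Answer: 540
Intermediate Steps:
q(N) = -55 (q(N) = -110*1/2 = -55)
r = -13
O(E) = -205 + 2*E**2 (O(E) = (E**2 + E*E) - 205 = (E**2 + E**2) - 205 = 2*E**2 - 205 = -205 + 2*E**2)
O(7 - r) + q(94) = (-205 + 2*(7 - 1*(-13))**2) - 55 = (-205 + 2*(7 + 13)**2) - 55 = (-205 + 2*20**2) - 55 = (-205 + 2*400) - 55 = (-205 + 800) - 55 = 595 - 55 = 540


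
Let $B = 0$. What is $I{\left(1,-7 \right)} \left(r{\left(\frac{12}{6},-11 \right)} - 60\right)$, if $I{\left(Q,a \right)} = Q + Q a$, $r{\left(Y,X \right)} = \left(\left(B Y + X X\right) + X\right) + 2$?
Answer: $-312$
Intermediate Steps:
$r{\left(Y,X \right)} = 2 + X + X^{2}$ ($r{\left(Y,X \right)} = \left(\left(0 Y + X X\right) + X\right) + 2 = \left(\left(0 + X^{2}\right) + X\right) + 2 = \left(X^{2} + X\right) + 2 = \left(X + X^{2}\right) + 2 = 2 + X + X^{2}$)
$I{\left(1,-7 \right)} \left(r{\left(\frac{12}{6},-11 \right)} - 60\right) = 1 \left(1 - 7\right) \left(\left(2 - 11 + \left(-11\right)^{2}\right) - 60\right) = 1 \left(-6\right) \left(\left(2 - 11 + 121\right) - 60\right) = - 6 \left(112 - 60\right) = \left(-6\right) 52 = -312$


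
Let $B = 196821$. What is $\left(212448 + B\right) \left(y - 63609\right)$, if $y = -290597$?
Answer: $-144965535414$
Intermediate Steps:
$\left(212448 + B\right) \left(y - 63609\right) = \left(212448 + 196821\right) \left(-290597 - 63609\right) = 409269 \left(-354206\right) = -144965535414$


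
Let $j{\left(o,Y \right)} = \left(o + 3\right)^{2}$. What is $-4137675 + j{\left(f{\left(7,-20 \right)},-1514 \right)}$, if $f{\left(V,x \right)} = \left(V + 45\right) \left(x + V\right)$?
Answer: $-3684746$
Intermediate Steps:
$f{\left(V,x \right)} = \left(45 + V\right) \left(V + x\right)$
$j{\left(o,Y \right)} = \left(3 + o\right)^{2}$
$-4137675 + j{\left(f{\left(7,-20 \right)},-1514 \right)} = -4137675 + \left(3 + \left(7^{2} + 45 \cdot 7 + 45 \left(-20\right) + 7 \left(-20\right)\right)\right)^{2} = -4137675 + \left(3 + \left(49 + 315 - 900 - 140\right)\right)^{2} = -4137675 + \left(3 - 676\right)^{2} = -4137675 + \left(-673\right)^{2} = -4137675 + 452929 = -3684746$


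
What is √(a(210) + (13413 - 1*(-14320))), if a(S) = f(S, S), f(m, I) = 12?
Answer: √27745 ≈ 166.57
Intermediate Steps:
a(S) = 12
√(a(210) + (13413 - 1*(-14320))) = √(12 + (13413 - 1*(-14320))) = √(12 + (13413 + 14320)) = √(12 + 27733) = √27745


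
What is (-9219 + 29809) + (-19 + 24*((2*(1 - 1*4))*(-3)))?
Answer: 21003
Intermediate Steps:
(-9219 + 29809) + (-19 + 24*((2*(1 - 1*4))*(-3))) = 20590 + (-19 + 24*((2*(1 - 4))*(-3))) = 20590 + (-19 + 24*((2*(-3))*(-3))) = 20590 + (-19 + 24*(-6*(-3))) = 20590 + (-19 + 24*18) = 20590 + (-19 + 432) = 20590 + 413 = 21003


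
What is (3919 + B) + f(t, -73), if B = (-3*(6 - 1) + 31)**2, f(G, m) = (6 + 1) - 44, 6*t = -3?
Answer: 4138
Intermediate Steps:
t = -1/2 (t = (1/6)*(-3) = -1/2 ≈ -0.50000)
f(G, m) = -37 (f(G, m) = 7 - 44 = -37)
B = 256 (B = (-3*5 + 31)**2 = (-15 + 31)**2 = 16**2 = 256)
(3919 + B) + f(t, -73) = (3919 + 256) - 37 = 4175 - 37 = 4138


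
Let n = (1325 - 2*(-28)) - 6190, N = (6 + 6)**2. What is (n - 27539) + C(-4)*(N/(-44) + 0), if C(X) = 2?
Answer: -355900/11 ≈ -32355.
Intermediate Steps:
N = 144 (N = 12**2 = 144)
n = -4809 (n = (1325 + 56) - 6190 = 1381 - 6190 = -4809)
(n - 27539) + C(-4)*(N/(-44) + 0) = (-4809 - 27539) + 2*(144/(-44) + 0) = -32348 + 2*(144*(-1/44) + 0) = -32348 + 2*(-36/11 + 0) = -32348 + 2*(-36/11) = -32348 - 72/11 = -355900/11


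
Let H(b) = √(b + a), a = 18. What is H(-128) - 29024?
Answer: -29024 + I*√110 ≈ -29024.0 + 10.488*I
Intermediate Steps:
H(b) = √(18 + b) (H(b) = √(b + 18) = √(18 + b))
H(-128) - 29024 = √(18 - 128) - 29024 = √(-110) - 29024 = I*√110 - 29024 = -29024 + I*√110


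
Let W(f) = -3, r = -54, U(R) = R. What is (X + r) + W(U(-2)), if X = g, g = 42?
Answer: -15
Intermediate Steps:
X = 42
(X + r) + W(U(-2)) = (42 - 54) - 3 = -12 - 3 = -15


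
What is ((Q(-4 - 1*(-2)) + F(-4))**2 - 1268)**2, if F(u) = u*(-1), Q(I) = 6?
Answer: 1364224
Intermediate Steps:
F(u) = -u
((Q(-4 - 1*(-2)) + F(-4))**2 - 1268)**2 = ((6 - 1*(-4))**2 - 1268)**2 = ((6 + 4)**2 - 1268)**2 = (10**2 - 1268)**2 = (100 - 1268)**2 = (-1168)**2 = 1364224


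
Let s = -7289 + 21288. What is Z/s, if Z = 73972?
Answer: 73972/13999 ≈ 5.2841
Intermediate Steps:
s = 13999
Z/s = 73972/13999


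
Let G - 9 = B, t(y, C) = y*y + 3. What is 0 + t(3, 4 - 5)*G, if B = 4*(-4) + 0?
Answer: -84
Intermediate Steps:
t(y, C) = 3 + y² (t(y, C) = y² + 3 = 3 + y²)
B = -16 (B = -16 + 0 = -16)
G = -7 (G = 9 - 16 = -7)
0 + t(3, 4 - 5)*G = 0 + (3 + 3²)*(-7) = 0 + (3 + 9)*(-7) = 0 + 12*(-7) = 0 - 84 = -84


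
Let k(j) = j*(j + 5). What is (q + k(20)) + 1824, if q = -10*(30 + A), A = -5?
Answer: 2074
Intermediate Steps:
k(j) = j*(5 + j)
q = -250 (q = -10*(30 - 5) = -10*25 = -250)
(q + k(20)) + 1824 = (-250 + 20*(5 + 20)) + 1824 = (-250 + 20*25) + 1824 = (-250 + 500) + 1824 = 250 + 1824 = 2074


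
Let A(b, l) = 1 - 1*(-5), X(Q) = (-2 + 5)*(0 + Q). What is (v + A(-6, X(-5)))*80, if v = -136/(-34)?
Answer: 800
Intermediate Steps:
v = 4 (v = -136*(-1/34) = 4)
X(Q) = 3*Q
A(b, l) = 6 (A(b, l) = 1 + 5 = 6)
(v + A(-6, X(-5)))*80 = (4 + 6)*80 = 10*80 = 800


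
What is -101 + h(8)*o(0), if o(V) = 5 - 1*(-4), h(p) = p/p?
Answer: -92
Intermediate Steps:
h(p) = 1
o(V) = 9 (o(V) = 5 + 4 = 9)
-101 + h(8)*o(0) = -101 + 1*9 = -101 + 9 = -92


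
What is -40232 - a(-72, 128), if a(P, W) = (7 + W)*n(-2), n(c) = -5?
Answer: -39557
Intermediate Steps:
a(P, W) = -35 - 5*W (a(P, W) = (7 + W)*(-5) = -35 - 5*W)
-40232 - a(-72, 128) = -40232 - (-35 - 5*128) = -40232 - (-35 - 640) = -40232 - 1*(-675) = -40232 + 675 = -39557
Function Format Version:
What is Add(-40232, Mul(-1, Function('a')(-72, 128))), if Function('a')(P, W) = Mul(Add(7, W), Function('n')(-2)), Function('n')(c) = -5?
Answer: -39557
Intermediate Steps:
Function('a')(P, W) = Add(-35, Mul(-5, W)) (Function('a')(P, W) = Mul(Add(7, W), -5) = Add(-35, Mul(-5, W)))
Add(-40232, Mul(-1, Function('a')(-72, 128))) = Add(-40232, Mul(-1, Add(-35, Mul(-5, 128)))) = Add(-40232, Mul(-1, Add(-35, -640))) = Add(-40232, Mul(-1, -675)) = Add(-40232, 675) = -39557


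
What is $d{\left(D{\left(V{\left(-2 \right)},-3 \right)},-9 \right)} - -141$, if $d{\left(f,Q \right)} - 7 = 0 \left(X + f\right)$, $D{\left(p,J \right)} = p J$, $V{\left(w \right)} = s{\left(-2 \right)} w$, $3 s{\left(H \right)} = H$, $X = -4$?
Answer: $148$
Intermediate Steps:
$s{\left(H \right)} = \frac{H}{3}$
$V{\left(w \right)} = - \frac{2 w}{3}$ ($V{\left(w \right)} = \frac{1}{3} \left(-2\right) w = - \frac{2 w}{3}$)
$D{\left(p,J \right)} = J p$
$d{\left(f,Q \right)} = 7$ ($d{\left(f,Q \right)} = 7 + 0 \left(-4 + f\right) = 7 + 0 = 7$)
$d{\left(D{\left(V{\left(-2 \right)},-3 \right)},-9 \right)} - -141 = 7 - -141 = 7 + 141 = 148$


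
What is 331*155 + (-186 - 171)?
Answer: 50948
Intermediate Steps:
331*155 + (-186 - 171) = 51305 - 357 = 50948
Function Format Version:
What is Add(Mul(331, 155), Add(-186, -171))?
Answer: 50948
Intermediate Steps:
Add(Mul(331, 155), Add(-186, -171)) = Add(51305, -357) = 50948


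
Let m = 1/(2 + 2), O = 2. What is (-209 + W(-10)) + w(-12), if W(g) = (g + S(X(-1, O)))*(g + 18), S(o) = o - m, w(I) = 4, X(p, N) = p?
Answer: -295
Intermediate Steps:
m = 1/4 ≈ 0.25000
S(o) = -1/4 + o (S(o) = o - 1*1/4 = o - 1/4 = -1/4 + o)
W(g) = (18 + g)*(-5/4 + g) (W(g) = (g + (-1/4 - 1))*(g + 18) = (g - 5/4)*(18 + g) = (-5/4 + g)*(18 + g) = (18 + g)*(-5/4 + g))
(-209 + W(-10)) + w(-12) = (-209 + (-45/2 + (-10)**2 + (67/4)*(-10))) + 4 = (-209 + (-45/2 + 100 - 335/2)) + 4 = (-209 - 90) + 4 = -299 + 4 = -295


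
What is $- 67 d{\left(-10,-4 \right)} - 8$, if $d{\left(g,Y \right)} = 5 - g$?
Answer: $-1013$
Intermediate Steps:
$- 67 d{\left(-10,-4 \right)} - 8 = - 67 \left(5 - -10\right) - 8 = - 67 \left(5 + 10\right) - 8 = \left(-67\right) 15 - 8 = -1005 - 8 = -1013$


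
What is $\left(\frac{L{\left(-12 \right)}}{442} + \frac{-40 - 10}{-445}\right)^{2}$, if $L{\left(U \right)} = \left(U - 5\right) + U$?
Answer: $\frac{3381921}{1547478244} \approx 0.0021854$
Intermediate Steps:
$L{\left(U \right)} = -5 + 2 U$ ($L{\left(U \right)} = \left(-5 + U\right) + U = -5 + 2 U$)
$\left(\frac{L{\left(-12 \right)}}{442} + \frac{-40 - 10}{-445}\right)^{2} = \left(\frac{-5 + 2 \left(-12\right)}{442} + \frac{-40 - 10}{-445}\right)^{2} = \left(\left(-5 - 24\right) \frac{1}{442} - - \frac{10}{89}\right)^{2} = \left(\left(-29\right) \frac{1}{442} + \frac{10}{89}\right)^{2} = \left(- \frac{29}{442} + \frac{10}{89}\right)^{2} = \left(\frac{1839}{39338}\right)^{2} = \frac{3381921}{1547478244}$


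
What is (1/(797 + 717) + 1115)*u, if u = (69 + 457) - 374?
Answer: 128296436/757 ≈ 1.6948e+5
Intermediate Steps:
u = 152 (u = 526 - 374 = 152)
(1/(797 + 717) + 1115)*u = (1/(797 + 717) + 1115)*152 = (1/1514 + 1115)*152 = (1688111/1514)*152 = 128296436/757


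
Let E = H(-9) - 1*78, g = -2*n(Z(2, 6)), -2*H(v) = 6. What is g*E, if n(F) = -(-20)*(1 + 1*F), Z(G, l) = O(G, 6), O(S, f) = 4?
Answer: 16200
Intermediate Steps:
H(v) = -3 (H(v) = -½*6 = -3)
Z(G, l) = 4
n(F) = 20 + 20*F (n(F) = -(-20)*(1 + F) = -5*(-4 - 4*F) = 20 + 20*F)
g = -200 (g = -2*(20 + 20*4) = -2*(20 + 80) = -2*100 = -200)
E = -81 (E = -3 - 1*78 = -3 - 78 = -81)
g*E = -200*(-81) = 16200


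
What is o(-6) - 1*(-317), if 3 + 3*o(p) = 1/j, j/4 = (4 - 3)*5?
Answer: 18961/60 ≈ 316.02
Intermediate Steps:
j = 20 (j = 4*((4 - 3)*5) = 4*(1*5) = 4*5 = 20)
o(p) = -59/60 (o(p) = -1 + (1/3)/20 = -1 + (1/3)*(1/20) = -1 + 1/60 = -59/60)
o(-6) - 1*(-317) = -59/60 - 1*(-317) = -59/60 + 317 = 18961/60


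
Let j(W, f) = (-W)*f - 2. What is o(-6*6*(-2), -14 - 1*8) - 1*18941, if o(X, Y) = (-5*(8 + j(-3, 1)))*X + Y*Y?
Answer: -21697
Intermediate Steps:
j(W, f) = -2 - W*f (j(W, f) = -W*f - 2 = -2 - W*f)
o(X, Y) = Y² - 45*X (o(X, Y) = (-5*(8 + (-2 - 1*(-3)*1)))*X + Y*Y = (-5*(8 + (-2 + 3)))*X + Y² = (-5*(8 + 1))*X + Y² = (-5*9)*X + Y² = -45*X + Y² = Y² - 45*X)
o(-6*6*(-2), -14 - 1*8) - 1*18941 = ((-14 - 1*8)² - 45*(-6*6)*(-2)) - 1*18941 = ((-14 - 8)² - (-1620)*(-2)) - 18941 = ((-22)² - 45*72) - 18941 = (484 - 3240) - 18941 = -2756 - 18941 = -21697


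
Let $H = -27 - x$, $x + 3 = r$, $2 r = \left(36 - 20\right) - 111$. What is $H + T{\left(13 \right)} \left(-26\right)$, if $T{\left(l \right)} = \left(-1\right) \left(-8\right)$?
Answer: $- \frac{369}{2} \approx -184.5$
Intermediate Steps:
$T{\left(l \right)} = 8$
$r = - \frac{95}{2}$ ($r = \frac{\left(36 - 20\right) - 111}{2} = \frac{16 - 111}{2} = \frac{1}{2} \left(-95\right) = - \frac{95}{2} \approx -47.5$)
$x = - \frac{101}{2}$ ($x = -3 - \frac{95}{2} = - \frac{101}{2} \approx -50.5$)
$H = \frac{47}{2}$ ($H = -27 - - \frac{101}{2} = -27 + \frac{101}{2} = \frac{47}{2} \approx 23.5$)
$H + T{\left(13 \right)} \left(-26\right) = \frac{47}{2} + 8 \left(-26\right) = \frac{47}{2} - 208 = - \frac{369}{2}$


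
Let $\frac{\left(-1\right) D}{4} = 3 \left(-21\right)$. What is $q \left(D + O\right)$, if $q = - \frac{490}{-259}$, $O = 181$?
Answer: $\frac{30310}{37} \approx 819.19$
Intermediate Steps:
$q = \frac{70}{37}$ ($q = \left(-490\right) \left(- \frac{1}{259}\right) = \frac{70}{37} \approx 1.8919$)
$D = 252$ ($D = - 4 \cdot 3 \left(-21\right) = \left(-4\right) \left(-63\right) = 252$)
$q \left(D + O\right) = \frac{70 \left(252 + 181\right)}{37} = \frac{70}{37} \cdot 433 = \frac{30310}{37}$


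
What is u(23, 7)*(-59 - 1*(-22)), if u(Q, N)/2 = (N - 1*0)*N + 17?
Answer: -4884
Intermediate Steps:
u(Q, N) = 34 + 2*N² (u(Q, N) = 2*((N - 1*0)*N + 17) = 2*((N + 0)*N + 17) = 2*(N*N + 17) = 2*(N² + 17) = 2*(17 + N²) = 34 + 2*N²)
u(23, 7)*(-59 - 1*(-22)) = (34 + 2*7²)*(-59 - 1*(-22)) = (34 + 2*49)*(-59 + 22) = (34 + 98)*(-37) = 132*(-37) = -4884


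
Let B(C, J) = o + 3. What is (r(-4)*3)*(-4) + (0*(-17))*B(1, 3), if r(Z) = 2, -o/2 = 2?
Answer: -24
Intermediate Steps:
o = -4 (o = -2*2 = -4)
B(C, J) = -1 (B(C, J) = -4 + 3 = -1)
(r(-4)*3)*(-4) + (0*(-17))*B(1, 3) = (2*3)*(-4) + (0*(-17))*(-1) = 6*(-4) + 0*(-1) = -24 + 0 = -24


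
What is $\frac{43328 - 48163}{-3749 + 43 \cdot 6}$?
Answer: $\frac{4835}{3491} \approx 1.385$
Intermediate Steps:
$\frac{43328 - 48163}{-3749 + 43 \cdot 6} = - \frac{4835}{-3749 + 258} = - \frac{4835}{-3491} = \left(-4835\right) \left(- \frac{1}{3491}\right) = \frac{4835}{3491}$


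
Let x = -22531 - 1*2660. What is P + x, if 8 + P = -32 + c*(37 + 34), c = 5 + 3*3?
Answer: -24237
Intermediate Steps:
c = 14 (c = 5 + 9 = 14)
x = -25191 (x = -22531 - 2660 = -25191)
P = 954 (P = -8 + (-32 + 14*(37 + 34)) = -8 + (-32 + 14*71) = -8 + (-32 + 994) = -8 + 962 = 954)
P + x = 954 - 25191 = -24237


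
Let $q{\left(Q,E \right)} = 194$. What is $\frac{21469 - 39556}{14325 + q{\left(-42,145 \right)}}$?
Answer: $- \frac{18087}{14519} \approx -1.2457$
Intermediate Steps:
$\frac{21469 - 39556}{14325 + q{\left(-42,145 \right)}} = \frac{21469 - 39556}{14325 + 194} = - \frac{18087}{14519}$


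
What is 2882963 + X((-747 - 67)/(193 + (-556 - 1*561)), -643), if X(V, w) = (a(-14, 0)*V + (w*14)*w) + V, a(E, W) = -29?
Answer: 26013673/3 ≈ 8.6712e+6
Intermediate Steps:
X(V, w) = -28*V + 14*w² (X(V, w) = (-29*V + (w*14)*w) + V = (-29*V + (14*w)*w) + V = (-29*V + 14*w²) + V = -28*V + 14*w²)
2882963 + X((-747 - 67)/(193 + (-556 - 1*561)), -643) = 2882963 + (-28*(-747 - 67)/(193 + (-556 - 1*561)) + 14*(-643)²) = 2882963 + (-(-22792)/(193 + (-556 - 561)) + 14*413449) = 2882963 + (-(-22792)/(193 - 1117) + 5788286) = 2882963 + (-(-22792)/(-924) + 5788286) = 2882963 + (-(-22792)*(-1)/924 + 5788286) = 2882963 + (-28*37/42 + 5788286) = 2882963 + (-74/3 + 5788286) = 2882963 + 17364784/3 = 26013673/3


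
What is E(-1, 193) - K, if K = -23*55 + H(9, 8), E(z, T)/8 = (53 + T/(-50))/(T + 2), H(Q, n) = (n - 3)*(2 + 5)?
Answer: 154002/125 ≈ 1232.0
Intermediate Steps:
H(Q, n) = -21 + 7*n (H(Q, n) = (-3 + n)*7 = -21 + 7*n)
E(z, T) = 8*(53 - T/50)/(2 + T) (E(z, T) = 8*((53 + T/(-50))/(T + 2)) = 8*((53 + T*(-1/50))/(2 + T)) = 8*((53 - T/50)/(2 + T)) = 8*(53 - T/50)/(2 + T))
K = -1230 (K = -23*55 + (-21 + 7*8) = -1265 + (-21 + 56) = -1265 + 35 = -1230)
E(-1, 193) - K = 4*(2650 - 1*193)/(25*(2 + 193)) - 1*(-1230) = (4/25)*(2650 - 193)/195 + 1230 = (4/25)*(1/195)*2457 + 1230 = 252/125 + 1230 = 154002/125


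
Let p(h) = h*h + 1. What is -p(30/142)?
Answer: -5266/5041 ≈ -1.0446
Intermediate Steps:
p(h) = 1 + h² (p(h) = h² + 1 = 1 + h²)
-p(30/142) = -(1 + (30/142)²) = -(1 + (30*(1/142))²) = -(1 + (15/71)²) = -(1 + 225/5041) = -1*5266/5041 = -5266/5041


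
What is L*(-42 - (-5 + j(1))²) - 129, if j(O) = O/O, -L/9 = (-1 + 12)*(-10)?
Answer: -57549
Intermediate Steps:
L = 990 (L = -9*(-1 + 12)*(-10) = -99*(-10) = -9*(-110) = 990)
j(O) = 1
L*(-42 - (-5 + j(1))²) - 129 = 990*(-42 - (-5 + 1)²) - 129 = 990*(-42 - 1*(-4)²) - 129 = 990*(-42 - 1*16) - 129 = 990*(-42 - 16) - 129 = 990*(-58) - 129 = -57420 - 129 = -57549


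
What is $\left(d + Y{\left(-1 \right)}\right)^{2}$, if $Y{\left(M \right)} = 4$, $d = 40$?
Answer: $1936$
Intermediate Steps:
$\left(d + Y{\left(-1 \right)}\right)^{2} = \left(40 + 4\right)^{2} = 44^{2} = 1936$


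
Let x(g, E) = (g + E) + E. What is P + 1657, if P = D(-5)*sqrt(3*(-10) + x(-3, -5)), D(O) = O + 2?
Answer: 1657 - 3*I*sqrt(43) ≈ 1657.0 - 19.672*I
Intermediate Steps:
x(g, E) = g + 2*E (x(g, E) = (E + g) + E = g + 2*E)
D(O) = 2 + O
P = -3*I*sqrt(43) (P = (2 - 5)*sqrt(3*(-10) + (-3 + 2*(-5))) = -3*sqrt(-30 + (-3 - 10)) = -3*sqrt(-30 - 13) = -3*I*sqrt(43) ≈ -19.672*I)
P + 1657 = -3*I*sqrt(43) + 1657 = 1657 - 3*I*sqrt(43)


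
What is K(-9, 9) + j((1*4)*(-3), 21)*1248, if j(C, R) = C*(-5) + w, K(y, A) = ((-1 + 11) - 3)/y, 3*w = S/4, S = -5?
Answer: 669233/9 ≈ 74359.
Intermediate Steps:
w = -5/12 (w = (-5/4)/3 = (-5*1/4)/3 = (1/3)*(-5/4) = -5/12 ≈ -0.41667)
K(y, A) = 7/y (K(y, A) = (10 - 3)/y = 7/y)
j(C, R) = -5/12 - 5*C (j(C, R) = C*(-5) - 5/12 = -5*C - 5/12 = -5/12 - 5*C)
K(-9, 9) + j((1*4)*(-3), 21)*1248 = 7/(-9) + (-5/12 - 5*1*4*(-3))*1248 = 7*(-1/9) + (-5/12 - 20*(-3))*1248 = -7/9 + (-5/12 - 5*(-12))*1248 = -7/9 + (-5/12 + 60)*1248 = -7/9 + (715/12)*1248 = -7/9 + 74360 = 669233/9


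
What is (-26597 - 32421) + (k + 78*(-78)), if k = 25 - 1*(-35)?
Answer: -65042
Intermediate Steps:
k = 60 (k = 25 + 35 = 60)
(-26597 - 32421) + (k + 78*(-78)) = (-26597 - 32421) + (60 + 78*(-78)) = -59018 + (60 - 6084) = -59018 - 6024 = -65042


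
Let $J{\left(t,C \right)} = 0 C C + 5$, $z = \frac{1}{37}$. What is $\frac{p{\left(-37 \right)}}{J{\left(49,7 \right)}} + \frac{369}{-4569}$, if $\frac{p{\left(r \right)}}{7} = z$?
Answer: $- \frac{12094}{281755} \approx -0.042924$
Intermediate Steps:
$z = \frac{1}{37} \approx 0.027027$
$p{\left(r \right)} = \frac{7}{37}$ ($p{\left(r \right)} = 7 \cdot \frac{1}{37} = \frac{7}{37}$)
$J{\left(t,C \right)} = 5$ ($J{\left(t,C \right)} = 0 C + 5 = 0 + 5 = 5$)
$\frac{p{\left(-37 \right)}}{J{\left(49,7 \right)}} + \frac{369}{-4569} = \frac{7}{37 \cdot 5} + \frac{369}{-4569} = \frac{7}{37} \cdot \frac{1}{5} + 369 \left(- \frac{1}{4569}\right) = \frac{7}{185} - \frac{123}{1523} = - \frac{12094}{281755}$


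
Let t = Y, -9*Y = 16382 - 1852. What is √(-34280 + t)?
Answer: 5*I*√12922/3 ≈ 189.46*I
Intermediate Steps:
Y = -14530/9 (Y = -(16382 - 1852)/9 = -⅑*14530 = -14530/9 ≈ -1614.4)
t = -14530/9 ≈ -1614.4
√(-34280 + t) = √(-34280 - 14530/9) = √(-323050/9) = 5*I*√12922/3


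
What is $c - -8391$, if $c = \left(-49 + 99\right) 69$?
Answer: $11841$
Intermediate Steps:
$c = 3450$ ($c = 50 \cdot 69 = 3450$)
$c - -8391 = 3450 - -8391 = 3450 + 8391 = 11841$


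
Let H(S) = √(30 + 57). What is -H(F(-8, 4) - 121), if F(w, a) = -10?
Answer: -√87 ≈ -9.3274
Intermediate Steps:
H(S) = √87
-H(F(-8, 4) - 121) = -√87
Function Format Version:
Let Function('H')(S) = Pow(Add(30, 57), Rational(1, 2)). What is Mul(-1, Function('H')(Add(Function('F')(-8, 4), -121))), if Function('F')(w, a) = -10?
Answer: Mul(-1, Pow(87, Rational(1, 2))) ≈ -9.3274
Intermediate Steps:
Function('H')(S) = Pow(87, Rational(1, 2))
Mul(-1, Function('H')(Add(Function('F')(-8, 4), -121))) = Mul(-1, Pow(87, Rational(1, 2)))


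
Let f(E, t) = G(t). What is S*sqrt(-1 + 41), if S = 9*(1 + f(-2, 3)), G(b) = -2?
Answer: -18*sqrt(10) ≈ -56.921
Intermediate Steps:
f(E, t) = -2
S = -9 (S = 9*(1 - 2) = 9*(-1) = -9)
S*sqrt(-1 + 41) = -9*sqrt(-1 + 41) = -18*sqrt(10)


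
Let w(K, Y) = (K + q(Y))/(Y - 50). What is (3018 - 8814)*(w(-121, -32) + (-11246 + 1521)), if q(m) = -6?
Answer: 2310642054/41 ≈ 5.6357e+7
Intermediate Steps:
w(K, Y) = (-6 + K)/(-50 + Y) (w(K, Y) = (K - 6)/(Y - 50) = (-6 + K)/(-50 + Y))
(3018 - 8814)*(w(-121, -32) + (-11246 + 1521)) = (3018 - 8814)*((-6 - 121)/(-50 - 32) + (-11246 + 1521)) = -5796*(-127/(-82) - 9725) = -5796*(-1/82*(-127) - 9725) = -5796*(127/82 - 9725) = -5796*(-797323/82) = 2310642054/41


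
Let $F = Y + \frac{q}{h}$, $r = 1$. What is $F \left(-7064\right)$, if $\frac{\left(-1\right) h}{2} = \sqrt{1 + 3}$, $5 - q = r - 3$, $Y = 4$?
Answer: $-15894$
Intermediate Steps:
$q = 7$ ($q = 5 - \left(1 - 3\right) = 5 - -2 = 5 + 2 = 7$)
$h = -4$ ($h = - 2 \sqrt{1 + 3} = - 2 \sqrt{4} = \left(-2\right) 2 = -4$)
$F = \frac{9}{4}$ ($F = 4 + \frac{7}{-4} = 4 + 7 \left(- \frac{1}{4}\right) = 4 - \frac{7}{4} = \frac{9}{4} \approx 2.25$)
$F \left(-7064\right) = \frac{9}{4} \left(-7064\right) = -15894$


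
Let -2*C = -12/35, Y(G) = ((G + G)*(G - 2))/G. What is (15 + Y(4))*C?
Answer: 114/35 ≈ 3.2571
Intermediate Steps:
Y(G) = -4 + 2*G (Y(G) = ((2*G)*(-2 + G))/G = (2*G*(-2 + G))/G = -4 + 2*G)
C = 6/35 (C = -(-6)/35 = -1/2*(-12/35) = 6/35 ≈ 0.17143)
(15 + Y(4))*C = (15 + (-4 + 2*4))*(6/35) = (15 + (-4 + 8))*(6/35) = (15 + 4)*(6/35) = 19*(6/35) = 114/35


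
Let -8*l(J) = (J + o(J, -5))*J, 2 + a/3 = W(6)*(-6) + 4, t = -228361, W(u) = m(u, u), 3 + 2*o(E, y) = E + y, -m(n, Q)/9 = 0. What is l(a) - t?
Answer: 913429/4 ≈ 2.2836e+5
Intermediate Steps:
m(n, Q) = 0 (m(n, Q) = -9*0 = 0)
o(E, y) = -3/2 + E/2 + y/2 (o(E, y) = -3/2 + (E + y)/2 = -3/2 + (E/2 + y/2) = -3/2 + E/2 + y/2)
W(u) = 0
a = 6 (a = -6 + 3*(0*(-6) + 4) = -6 + 3*(0 + 4) = -6 + 3*4 = -6 + 12 = 6)
l(J) = -J*(-4 + 3*J/2)/8 (l(J) = -(J + (-3/2 + J/2 + (1/2)*(-5)))*J/8 = -(J + (-3/2 + J/2 - 5/2))*J/8 = -(J + (-4 + J/2))*J/8 = -(-4 + 3*J/2)*J/8 = -J*(-4 + 3*J/2)/8)
l(a) - t = (1/16)*6*(8 - 3*6) - 1*(-228361) = (1/16)*6*(8 - 18) + 228361 = (1/16)*6*(-10) + 228361 = -15/4 + 228361 = 913429/4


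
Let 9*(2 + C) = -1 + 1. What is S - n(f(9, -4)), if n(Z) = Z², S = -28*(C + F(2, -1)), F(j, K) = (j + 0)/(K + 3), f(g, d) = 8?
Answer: -36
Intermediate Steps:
F(j, K) = j/(3 + K)
C = -2 (C = -2 + (-1 + 1)/9 = -2 + (⅑)*0 = -2 + 0 = -2)
S = 28 (S = -28*(-2 + 2/(3 - 1)) = -28*(-2 + 2/2) = -28*(-2 + 2*(½)) = -28*(-2 + 1) = -28*(-1) = 28)
S - n(f(9, -4)) = 28 - 1*8² = 28 - 1*64 = 28 - 64 = -36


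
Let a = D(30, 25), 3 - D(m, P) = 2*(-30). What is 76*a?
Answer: 4788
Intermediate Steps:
D(m, P) = 63 (D(m, P) = 3 - 2*(-30) = 3 - 1*(-60) = 3 + 60 = 63)
a = 63
76*a = 76*63 = 4788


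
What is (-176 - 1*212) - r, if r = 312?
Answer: -700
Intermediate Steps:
(-176 - 1*212) - r = (-176 - 1*212) - 1*312 = (-176 - 212) - 312 = -388 - 312 = -700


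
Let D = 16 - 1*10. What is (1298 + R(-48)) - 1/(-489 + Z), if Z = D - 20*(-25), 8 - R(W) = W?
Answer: 23017/17 ≈ 1353.9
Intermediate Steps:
D = 6 (D = 16 - 10 = 6)
R(W) = 8 - W
Z = 506 (Z = 6 - 20*(-25) = 6 + 500 = 506)
(1298 + R(-48)) - 1/(-489 + Z) = (1298 + (8 - 1*(-48))) - 1/(-489 + 506) = (1298 + (8 + 48)) - 1/17 = (1298 + 56) - 1*1/17 = 1354 - 1/17 = 23017/17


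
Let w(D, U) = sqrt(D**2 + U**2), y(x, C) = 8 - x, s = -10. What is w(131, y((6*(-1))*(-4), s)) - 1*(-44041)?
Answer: 44041 + sqrt(17417) ≈ 44173.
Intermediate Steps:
w(131, y((6*(-1))*(-4), s)) - 1*(-44041) = sqrt(131**2 + (8 - 6*(-1)*(-4))**2) - 1*(-44041) = sqrt(17161 + (8 - (-6)*(-4))**2) + 44041 = sqrt(17161 + (8 - 1*24)**2) + 44041 = sqrt(17161 + (8 - 24)**2) + 44041 = sqrt(17161 + (-16)**2) + 44041 = sqrt(17161 + 256) + 44041 = sqrt(17417) + 44041 = 44041 + sqrt(17417)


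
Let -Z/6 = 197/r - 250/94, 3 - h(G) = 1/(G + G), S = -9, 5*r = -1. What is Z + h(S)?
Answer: 5015945/846 ≈ 5929.0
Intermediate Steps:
r = -⅕ (r = (⅕)*(-1) = -⅕ ≈ -0.20000)
h(G) = 3 - 1/(2*G) (h(G) = 3 - 1/(G + G) = 3 - 1/(2*G))
Z = 278520/47 (Z = -6*(197/(-⅕) - 250/94) = -6*(197*(-5) - 250*1/94) = -6*(-985 - 125/47) = -6*(-46420/47) = 278520/47 ≈ 5926.0)
Z + h(S) = 278520/47 + (3 - ½/(-9)) = 278520/47 + (3 - ½*(-⅑)) = 278520/47 + (3 + 1/18) = 278520/47 + 55/18 = 5015945/846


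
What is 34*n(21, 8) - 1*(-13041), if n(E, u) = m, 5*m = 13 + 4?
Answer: 65783/5 ≈ 13157.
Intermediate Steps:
m = 17/5 (m = (13 + 4)/5 = (⅕)*17 = 17/5 ≈ 3.4000)
n(E, u) = 17/5
34*n(21, 8) - 1*(-13041) = 34*(17/5) - 1*(-13041) = 578/5 + 13041 = 65783/5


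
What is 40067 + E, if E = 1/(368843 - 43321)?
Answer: 13042689975/325522 ≈ 40067.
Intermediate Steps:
E = 1/325522 ≈ 3.0720e-6
40067 + E = 40067 + 1/325522 = 13042689975/325522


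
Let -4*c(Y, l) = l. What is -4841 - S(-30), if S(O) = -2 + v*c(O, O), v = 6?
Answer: -4884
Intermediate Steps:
c(Y, l) = -l/4
S(O) = -2 - 3*O/2 (S(O) = -2 + 6*(-O/4) = -2 - 3*O/2)
-4841 - S(-30) = -4841 - (-2 - 3/2*(-30)) = -4841 - (-2 + 45) = -4841 - 1*43 = -4841 - 43 = -4884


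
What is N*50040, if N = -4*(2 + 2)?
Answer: -800640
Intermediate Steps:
N = -16 (N = -4*4 = -16)
N*50040 = -16*50040 = -800640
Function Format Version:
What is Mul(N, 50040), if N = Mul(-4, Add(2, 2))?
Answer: -800640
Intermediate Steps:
N = -16 (N = Mul(-4, 4) = -16)
Mul(N, 50040) = Mul(-16, 50040) = -800640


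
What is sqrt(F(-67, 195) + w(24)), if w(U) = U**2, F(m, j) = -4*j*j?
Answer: 6*I*sqrt(4209) ≈ 389.26*I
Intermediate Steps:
F(m, j) = -4*j**2
sqrt(F(-67, 195) + w(24)) = sqrt(-4*195**2 + 24**2) = sqrt(-4*38025 + 576) = sqrt(-152100 + 576) = sqrt(-151524) = 6*I*sqrt(4209)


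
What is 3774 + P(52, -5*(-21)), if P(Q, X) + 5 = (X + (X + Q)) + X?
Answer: 4136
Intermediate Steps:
P(Q, X) = -5 + Q + 3*X (P(Q, X) = -5 + ((X + (X + Q)) + X) = -5 + ((X + (Q + X)) + X) = -5 + ((Q + 2*X) + X) = -5 + (Q + 3*X) = -5 + Q + 3*X)
3774 + P(52, -5*(-21)) = 3774 + (-5 + 52 + 3*(-5*(-21))) = 3774 + (-5 + 52 + 3*105) = 3774 + (-5 + 52 + 315) = 3774 + 362 = 4136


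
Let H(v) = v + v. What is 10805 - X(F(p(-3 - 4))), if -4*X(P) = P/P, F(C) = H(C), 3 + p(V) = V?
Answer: 43221/4 ≈ 10805.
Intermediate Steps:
H(v) = 2*v
p(V) = -3 + V
F(C) = 2*C
X(P) = -¼ (X(P) = -P/(4*P) = -¼*1 = -¼)
10805 - X(F(p(-3 - 4))) = 10805 - 1*(-¼) = 10805 + ¼ = 43221/4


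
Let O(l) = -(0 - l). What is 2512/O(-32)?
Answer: -157/2 ≈ -78.500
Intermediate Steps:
O(l) = l (O(l) = -(-1)*l = l)
2512/O(-32) = 2512/(-32) = 2512*(-1/32) = -157/2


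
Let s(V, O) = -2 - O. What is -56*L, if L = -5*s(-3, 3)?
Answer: -1400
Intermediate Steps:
L = 25 (L = -5*(-2 - 1*3) = -5*(-2 - 3) = -5*(-5) = 25)
-56*L = -56*25 = -1400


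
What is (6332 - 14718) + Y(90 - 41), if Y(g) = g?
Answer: -8337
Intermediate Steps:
(6332 - 14718) + Y(90 - 41) = (6332 - 14718) + (90 - 41) = -8386 + 49 = -8337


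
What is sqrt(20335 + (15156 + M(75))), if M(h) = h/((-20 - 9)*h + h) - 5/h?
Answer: sqrt(1565148585)/210 ≈ 188.39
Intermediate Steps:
M(h) = -1/28 - 5/h (M(h) = h/(-29*h + h) - 5/h = h/((-28*h)) - 5/h = h*(-1/(28*h)) - 5/h = -1/28 - 5/h)
sqrt(20335 + (15156 + M(75))) = sqrt(20335 + (15156 + (1/28)*(-140 - 1*75)/75)) = sqrt(20335 + (15156 + (1/28)*(1/75)*(-140 - 75))) = sqrt(20335 + (15156 + (1/28)*(1/75)*(-215))) = sqrt(20335 + (15156 - 43/420)) = sqrt(20335 + 6365477/420) = sqrt(14906177/420) = sqrt(1565148585)/210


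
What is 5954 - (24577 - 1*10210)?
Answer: -8413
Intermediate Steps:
5954 - (24577 - 1*10210) = 5954 - (24577 - 10210) = 5954 - 1*14367 = 5954 - 14367 = -8413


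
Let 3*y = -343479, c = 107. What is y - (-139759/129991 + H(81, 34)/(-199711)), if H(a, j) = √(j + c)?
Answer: -14882919804/129991 + √141/199711 ≈ -1.1449e+5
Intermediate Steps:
H(a, j) = √(107 + j) (H(a, j) = √(j + 107) = √(107 + j))
y = -114493 (y = (⅓)*(-343479) = -114493)
y - (-139759/129991 + H(81, 34)/(-199711)) = -114493 - (-139759/129991 + √(107 + 34)/(-199711)) = -114493 - (-139759*1/129991 + √141*(-1/199711)) = -114493 - (-139759/129991 - √141/199711) = -114493 + (139759/129991 + √141/199711) = -14882919804/129991 + √141/199711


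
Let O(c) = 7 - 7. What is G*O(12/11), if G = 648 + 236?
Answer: 0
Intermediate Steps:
G = 884
O(c) = 0
G*O(12/11) = 884*0 = 0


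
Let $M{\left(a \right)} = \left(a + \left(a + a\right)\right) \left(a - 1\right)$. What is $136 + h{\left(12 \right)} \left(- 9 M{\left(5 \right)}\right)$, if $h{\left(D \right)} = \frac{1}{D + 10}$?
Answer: $\frac{1226}{11} \approx 111.45$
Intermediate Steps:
$M{\left(a \right)} = 3 a \left(-1 + a\right)$ ($M{\left(a \right)} = \left(a + 2 a\right) \left(-1 + a\right) = 3 a \left(-1 + a\right)$)
$h{\left(D \right)} = \frac{1}{10 + D}$
$136 + h{\left(12 \right)} \left(- 9 M{\left(5 \right)}\right) = 136 + \frac{\left(-9\right) 3 \cdot 5 \left(-1 + 5\right)}{10 + 12} = 136 + \frac{\left(-9\right) 3 \cdot 5 \cdot 4}{22} = 136 + \frac{\left(-9\right) 60}{22} = 136 + \frac{1}{22} \left(-540\right) = 136 - \frac{270}{11} = \frac{1226}{11}$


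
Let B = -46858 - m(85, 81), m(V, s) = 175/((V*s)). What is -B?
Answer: 64523501/1377 ≈ 46858.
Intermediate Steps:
m(V, s) = 175/(V*s) (m(V, s) = 175*(1/(V*s)) = 175/(V*s))
B = -64523501/1377 (B = -46858 - 175/(85*81) = -46858 - 1*35/1377 = -46858 - 35/1377 = -64523501/1377 ≈ -46858.)
-B = -1*(-64523501/1377) = 64523501/1377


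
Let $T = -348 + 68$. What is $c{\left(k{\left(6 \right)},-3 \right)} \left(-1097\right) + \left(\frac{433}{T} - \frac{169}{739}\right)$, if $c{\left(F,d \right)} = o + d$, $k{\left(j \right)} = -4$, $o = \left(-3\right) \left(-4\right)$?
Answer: $- \frac{2043288467}{206920} \approx -9874.8$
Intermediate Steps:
$T = -280$
$o = 12$
$c{\left(F,d \right)} = 12 + d$
$c{\left(k{\left(6 \right)},-3 \right)} \left(-1097\right) + \left(\frac{433}{T} - \frac{169}{739}\right) = \left(12 - 3\right) \left(-1097\right) + \left(\frac{433}{-280} - \frac{169}{739}\right) = 9 \left(-1097\right) + \left(433 \left(- \frac{1}{280}\right) - \frac{169}{739}\right) = -9873 - \frac{367307}{206920} = - \frac{2043288467}{206920}$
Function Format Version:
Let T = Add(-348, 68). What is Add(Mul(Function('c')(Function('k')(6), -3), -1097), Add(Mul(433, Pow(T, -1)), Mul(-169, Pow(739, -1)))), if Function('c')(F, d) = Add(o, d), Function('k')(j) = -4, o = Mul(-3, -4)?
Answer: Rational(-2043288467, 206920) ≈ -9874.8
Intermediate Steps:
T = -280
o = 12
Function('c')(F, d) = Add(12, d)
Add(Mul(Function('c')(Function('k')(6), -3), -1097), Add(Mul(433, Pow(T, -1)), Mul(-169, Pow(739, -1)))) = Add(Mul(Add(12, -3), -1097), Add(Mul(433, Pow(-280, -1)), Mul(-169, Pow(739, -1)))) = Add(Mul(9, -1097), Add(Mul(433, Rational(-1, 280)), Mul(-169, Rational(1, 739)))) = Add(-9873, Add(Rational(-433, 280), Rational(-169, 739))) = Add(-9873, Rational(-367307, 206920)) = Rational(-2043288467, 206920)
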